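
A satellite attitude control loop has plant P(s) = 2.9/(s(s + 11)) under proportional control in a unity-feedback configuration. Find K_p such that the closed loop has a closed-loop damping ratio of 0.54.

Closed-loop characteristic equation: s² + 11s + K_p·2.9 = 0.
So ω_n = √(2.9K_p) and 2ζω_n = 11, giving ζ = 11/(2√(2.9K_p)).
Setting ζ = 0.54: √(2.9K_p) = 11/(2·0.54) = 10.19, so K_p = 103.7/2.9 = 35.8.

K_p = 35.8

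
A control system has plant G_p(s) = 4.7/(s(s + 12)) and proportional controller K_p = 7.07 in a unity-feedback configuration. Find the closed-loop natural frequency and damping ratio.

With unity feedback the closed-loop characteristic equation is s² + 12s + 7.07·4.7 = s² + 12s + 33.23 = 0.
Matching s² + 2ζω_n s + ω_n²: ω_n = √33.23 = 5.764 rad/s and 2ζω_n = 12, so ζ = 12/(2·5.764) = 1.04.

ω_n = 5.76 rad/s, ζ = 1.04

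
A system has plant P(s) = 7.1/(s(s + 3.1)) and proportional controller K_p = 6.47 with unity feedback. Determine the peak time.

From 1 + K_pP(s) = 0: s² + 3.1s + 45.94 = 0 ⇒ ω_n = 6.778, ζ = 0.2287.
Damped frequency ω_d = ω_n√(1−ζ²) = 6.598 rad/s, so peak time T_p = π/ω_d = 0.476 s.

T_p = 0.476 s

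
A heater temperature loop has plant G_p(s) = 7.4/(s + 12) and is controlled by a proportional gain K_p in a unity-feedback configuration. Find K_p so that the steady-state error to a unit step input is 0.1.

The loop is type 0, so e_ss(step) = 1/(1 + K_pos) with K_pos = K_p·G_p(0).
G_p(0) = 0.6167. Require 1/(1 + K_p·0.6167) = 0.1, so 1 + 0.6167·K_p = 10.
K_p = (10 − 1)/0.6167 = 14.6.

K_p = 14.6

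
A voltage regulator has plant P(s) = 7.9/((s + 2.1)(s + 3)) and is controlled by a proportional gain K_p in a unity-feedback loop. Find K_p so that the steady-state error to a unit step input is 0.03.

Steady-state error for a unit step on this type-0 loop is 1/(1 + K_p·P(0)).
P(0) = 1.254. Require 1/(1 + K_p·1.254) = 0.03, so 1 + 1.254·K_p = 33.33.
K_p = (33.33 − 1)/1.254 = 25.8.

K_p = 25.8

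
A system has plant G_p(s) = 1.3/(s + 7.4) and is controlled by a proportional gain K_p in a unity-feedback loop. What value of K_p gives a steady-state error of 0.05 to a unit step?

Steady-state error for a unit step on this type-0 loop is 1/(1 + K_p·G_p(0)).
G_p(0) = 0.1757. Require 1/(1 + K_p·0.1757) = 0.05, so 1 + 0.1757·K_p = 20.
K_p = (20 − 1)/0.1757 = 108.

K_p = 108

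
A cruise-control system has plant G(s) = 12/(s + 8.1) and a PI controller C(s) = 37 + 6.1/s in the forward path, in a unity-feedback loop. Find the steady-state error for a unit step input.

0

The open loop C(s)G(s) has a pole at the origin (type 1), so the static position error constant is infinite and e_ss = 1/(1+∞) = 0.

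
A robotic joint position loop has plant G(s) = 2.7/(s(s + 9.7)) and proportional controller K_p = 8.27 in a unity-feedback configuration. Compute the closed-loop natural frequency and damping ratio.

ω_n = 4.73 rad/s, ζ = 1.03

With unity feedback the closed-loop characteristic equation is s² + 9.7s + 8.27·2.7 = s² + 9.7s + 22.33 = 0.
So ω_n² = 22.33 ⇒ ω_n = 4.725 rad/s, and ζ = 9.7/(2ω_n) = 1.03.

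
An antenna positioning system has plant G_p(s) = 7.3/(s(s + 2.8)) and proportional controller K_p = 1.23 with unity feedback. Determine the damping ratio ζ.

With unity feedback the closed-loop characteristic equation is s² + 2.8s + 1.23·7.3 = s² + 2.8s + 8.979 = 0.
Matching s² + 2ζω_n s + ω_n²: ω_n = √8.979 = 2.996 rad/s and 2ζω_n = 2.8, so ζ = 2.8/(2·2.996) = 0.467.

ζ = 0.467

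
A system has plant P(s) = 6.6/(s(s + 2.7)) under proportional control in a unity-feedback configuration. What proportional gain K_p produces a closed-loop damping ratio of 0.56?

K_p = 0.881

Closed-loop characteristic equation: s² + 2.7s + K_p·6.6 = 0.
So ω_n = √(6.6K_p) and 2ζω_n = 2.7, giving ζ = 2.7/(2√(6.6K_p)).
Setting ζ = 0.56: √(6.6K_p) = 2.7/(2·0.56) = 2.411, so K_p = 5.812/6.6 = 0.881.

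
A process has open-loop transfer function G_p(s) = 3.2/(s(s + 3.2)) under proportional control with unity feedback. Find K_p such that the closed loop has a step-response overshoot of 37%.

K_p = 8.79

From %OS = 100·exp(−πζ/√(1−ζ²)) = 37%, ζ = −ln(0.37)/√(π²+ln²(0.37)) = 0.3017.
Characteristic equation s² + 3.2s + 3.2K_p = 0 gives ζ = 3.2/(2√(3.2K_p)).
Setting ζ = 0.3017: √(3.2K_p) = 3.2/(2·0.3017) = 5.303, so K_p = 28.12/3.2 = 8.79.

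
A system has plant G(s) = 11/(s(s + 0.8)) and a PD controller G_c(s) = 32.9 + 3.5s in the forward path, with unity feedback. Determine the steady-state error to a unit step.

0

The open loop G_c(s)G(s) has a pole at the origin (type 1), so the static position error constant is infinite and e_ss = 1/(1+∞) = 0.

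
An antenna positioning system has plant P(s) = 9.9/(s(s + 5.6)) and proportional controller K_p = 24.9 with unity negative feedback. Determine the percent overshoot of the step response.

56.6%

Closed-loop characteristic equation: s² + 5.6s + 246.5 = 0, so ω_n = 15.7 rad/s and ζ = 5.6/(2·15.7) = 0.1783.
%OS = 100·exp(−πζ/√(1−ζ²)) = 100·exp(−π·0.1783/√0.9682) = 56.6%.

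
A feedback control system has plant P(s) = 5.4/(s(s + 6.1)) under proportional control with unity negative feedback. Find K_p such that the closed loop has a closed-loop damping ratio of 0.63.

Closed-loop characteristic equation: s² + 6.1s + K_p·5.4 = 0.
So ω_n = √(5.4K_p) and 2ζω_n = 6.1, giving ζ = 6.1/(2√(5.4K_p)).
Setting ζ = 0.63: √(5.4K_p) = 6.1/(2·0.63) = 4.841, so K_p = 23.44/5.4 = 4.34.

K_p = 4.34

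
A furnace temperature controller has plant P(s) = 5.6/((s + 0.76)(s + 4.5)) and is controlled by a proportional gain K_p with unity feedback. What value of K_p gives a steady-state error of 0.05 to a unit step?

The loop is type 0, so e_ss(step) = 1/(1 + K_pos) with K_pos = K_p·P(0).
P(0) = 1.637. Require 1/(1 + K_p·1.637) = 0.05, so 1 + 1.637·K_p = 20.
K_p = (20 − 1)/1.637 = 11.6.

K_p = 11.6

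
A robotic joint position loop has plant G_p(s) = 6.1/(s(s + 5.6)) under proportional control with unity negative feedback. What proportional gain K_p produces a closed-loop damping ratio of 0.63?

K_p = 3.24

Closed-loop characteristic equation: s² + 5.6s + K_p·6.1 = 0.
So ω_n = √(6.1K_p) and 2ζω_n = 5.6, giving ζ = 5.6/(2√(6.1K_p)).
Setting ζ = 0.63: √(6.1K_p) = 5.6/(2·0.63) = 4.444, so K_p = 19.75/6.1 = 3.24.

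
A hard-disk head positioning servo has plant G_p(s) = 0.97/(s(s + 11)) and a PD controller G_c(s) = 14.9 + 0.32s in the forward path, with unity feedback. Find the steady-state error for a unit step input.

The open loop G_c(s)G_p(s) has a pole at the origin (type 1), so the static position error constant is infinite and e_ss = 1/(1+∞) = 0.

0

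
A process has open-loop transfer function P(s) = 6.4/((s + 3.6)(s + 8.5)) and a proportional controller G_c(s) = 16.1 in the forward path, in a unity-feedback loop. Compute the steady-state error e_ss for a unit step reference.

The loop is type 0. Static position error constant K_pos = G_c(0)·P(0) = 16.1·0.2092 = 3.367.
Steady-state error to a unit step: e_ss = 1/(1+K_pos) = 1/4.367 = 0.229.

0.229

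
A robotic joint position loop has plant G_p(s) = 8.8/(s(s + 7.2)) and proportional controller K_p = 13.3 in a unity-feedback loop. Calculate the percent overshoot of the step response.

Closed-loop characteristic equation: s² + 7.2s + 117 = 0, so ω_n = 10.82 rad/s and ζ = 7.2/(2·10.82) = 0.3328.
%OS = 100·exp(−πζ/√(1−ζ²)) = 100·exp(−π·0.3328/√0.8893) = 33%.

33%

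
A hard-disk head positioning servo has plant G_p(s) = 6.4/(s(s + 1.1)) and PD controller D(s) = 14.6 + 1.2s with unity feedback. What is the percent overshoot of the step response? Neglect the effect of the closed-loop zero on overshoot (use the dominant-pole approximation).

20.2%

Forward path: (14.6 + 1.2s)·6.4/(s(s+1.1)). The closed-loop characteristic equation is s² + (1.1 + 6.4·1.2)s + 6.4·14.6 = 0.
That is s² + 8.78s + 93.44 = 0, so ω_n = 9.666 rad/s and ζ = 8.78/(2·9.666) = 0.4541.
%OS = 100·exp(−πζ/√(1−ζ²)) = 20.2%.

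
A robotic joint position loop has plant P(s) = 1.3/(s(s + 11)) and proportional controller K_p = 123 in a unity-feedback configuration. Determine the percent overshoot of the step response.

The closed-loop denominator s² + 11s + 159.9 gives ω_n = √159.9 = 12.65 and ζ = 11/(2ω_n) = 0.4349.
%OS = 100·exp(−πζ/√(1−ζ²)) = 100·exp(−π·0.4349/√0.8108) = 21.9%.

21.9%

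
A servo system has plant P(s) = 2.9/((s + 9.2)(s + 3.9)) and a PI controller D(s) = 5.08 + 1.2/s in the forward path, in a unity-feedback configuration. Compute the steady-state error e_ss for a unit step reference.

0

The open loop D(s)P(s) has a pole at the origin (type 1), so the static position error constant is infinite and e_ss = 1/(1+∞) = 0.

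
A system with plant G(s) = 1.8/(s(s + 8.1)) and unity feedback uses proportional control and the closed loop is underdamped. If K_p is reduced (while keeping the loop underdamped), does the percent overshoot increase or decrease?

decrease

ζ = 8.1/(2√(1.8K_p)) rises as K_p falls; higher damping means less overshoot.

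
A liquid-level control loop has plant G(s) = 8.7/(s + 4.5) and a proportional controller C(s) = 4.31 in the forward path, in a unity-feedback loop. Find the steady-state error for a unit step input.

0.107

The loop is type 0. Static position error constant K_pos = C(0)·G(0) = 4.31·1.933 = 8.333.
Steady-state error to a unit step: e_ss = 1/(1+K_pos) = 1/9.333 = 0.107.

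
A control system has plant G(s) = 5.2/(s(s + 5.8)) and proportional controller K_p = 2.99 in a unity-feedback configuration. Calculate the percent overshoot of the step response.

3.3%

From 1 + K_pG(s) = 0: s² + 5.8s + 15.55 = 0 ⇒ ω_n = 3.943, ζ = 0.7355.
%OS = 100·exp(−πζ/√(1−ζ²)) = 100·exp(−π·0.7355/√0.4591) = 3.3%.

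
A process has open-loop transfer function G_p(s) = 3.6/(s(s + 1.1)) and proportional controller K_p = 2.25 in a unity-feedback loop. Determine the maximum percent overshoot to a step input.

53.9%

Closed-loop characteristic equation: s² + 1.1s + 8.1 = 0, so ω_n = 2.846 rad/s and ζ = 1.1/(2·2.846) = 0.1933.
%OS = 100·exp(−πζ/√(1−ζ²)) = 100·exp(−π·0.1933/√0.9627) = 53.9%.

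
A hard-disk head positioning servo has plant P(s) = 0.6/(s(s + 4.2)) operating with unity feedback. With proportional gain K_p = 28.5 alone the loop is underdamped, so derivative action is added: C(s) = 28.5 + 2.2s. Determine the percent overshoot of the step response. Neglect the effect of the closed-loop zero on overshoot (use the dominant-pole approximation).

5.99%

Forward path: (28.5 + 2.2s)·0.6/(s(s+4.2)). The closed-loop characteristic equation is s² + (4.2 + 0.6·2.2)s + 0.6·28.5 = 0.
That is s² + 5.52s + 17.1 = 0, so ω_n = 4.135 rad/s and ζ = 5.52/(2·4.135) = 0.6674.
%OS = 100·exp(−πζ/√(1−ζ²)) = 5.99%.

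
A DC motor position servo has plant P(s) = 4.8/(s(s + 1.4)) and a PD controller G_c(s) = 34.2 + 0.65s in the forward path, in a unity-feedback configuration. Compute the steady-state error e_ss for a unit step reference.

0

The open loop G_c(s)P(s) has a pole at the origin (type 1), so the static position error constant is infinite and e_ss = 1/(1+∞) = 0.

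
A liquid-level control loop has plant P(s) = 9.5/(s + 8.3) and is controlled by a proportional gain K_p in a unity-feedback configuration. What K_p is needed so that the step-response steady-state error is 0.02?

K_p = 42.8

For a type-0 loop with proportional control, e_ss = 1/(1 + K_p·P(0)).
P(0) = 1.145. Require 1/(1 + K_p·1.145) = 0.02, so 1 + 1.145·K_p = 50.
K_p = (50 − 1)/1.145 = 42.8.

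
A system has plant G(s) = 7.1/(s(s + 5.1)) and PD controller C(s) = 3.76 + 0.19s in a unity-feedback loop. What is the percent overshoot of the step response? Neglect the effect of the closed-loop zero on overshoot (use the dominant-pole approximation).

Forward path: (3.76 + 0.19s)·7.1/(s(s+5.1)). The closed-loop characteristic equation is s² + (5.1 + 7.1·0.19)s + 7.1·3.76 = 0.
That is s² + 6.449s + 26.7 = 0, so ω_n = 5.167 rad/s and ζ = 6.449/(2·5.167) = 0.6241.
%OS = 100·exp(−πζ/√(1−ζ²)) = 8.13%.

8.13%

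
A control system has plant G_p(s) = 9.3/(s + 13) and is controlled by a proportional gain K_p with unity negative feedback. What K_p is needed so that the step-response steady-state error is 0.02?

For a type-0 loop with proportional control, e_ss = 1/(1 + K_p·G_p(0)).
G_p(0) = 0.7154. Require 1/(1 + K_p·0.7154) = 0.02, so 1 + 0.7154·K_p = 50.
K_p = (50 − 1)/0.7154 = 68.5.

K_p = 68.5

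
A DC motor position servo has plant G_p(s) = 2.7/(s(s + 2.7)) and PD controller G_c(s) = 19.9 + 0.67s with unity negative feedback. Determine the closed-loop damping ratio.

ζ = 0.308

Forward path: (19.9 + 0.67s)·2.7/(s(s+2.7)). The closed-loop characteristic equation is s² + (2.7 + 2.7·0.67)s + 2.7·19.9 = 0.
That is s² + 4.509s + 53.73 = 0, so ω_n = 7.33 rad/s and ζ = 4.509/(2·7.33) = 0.3076.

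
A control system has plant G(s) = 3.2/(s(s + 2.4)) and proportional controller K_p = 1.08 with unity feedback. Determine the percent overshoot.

From 1 + K_pG(s) = 0: s² + 2.4s + 3.456 = 0 ⇒ ω_n = 1.859, ζ = 0.6455.
%OS = 100·exp(−πζ/√(1−ζ²)) = 100·exp(−π·0.6455/√0.5833) = 7.03%.

7.03%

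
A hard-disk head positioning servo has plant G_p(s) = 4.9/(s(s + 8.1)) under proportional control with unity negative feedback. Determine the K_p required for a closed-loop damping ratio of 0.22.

K_p = 69.2

Closed-loop characteristic equation: s² + 8.1s + K_p·4.9 = 0.
So ω_n = √(4.9K_p) and 2ζω_n = 8.1, giving ζ = 8.1/(2√(4.9K_p)).
Setting ζ = 0.22: √(4.9K_p) = 8.1/(2·0.22) = 18.41, so K_p = 338.9/4.9 = 69.2.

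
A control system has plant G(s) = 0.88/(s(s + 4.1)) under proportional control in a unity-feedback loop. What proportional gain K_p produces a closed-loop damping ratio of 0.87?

K_p = 6.31

Closed-loop characteristic equation: s² + 4.1s + K_p·0.88 = 0.
So ω_n = √(0.88K_p) and 2ζω_n = 4.1, giving ζ = 4.1/(2√(0.88K_p)).
Setting ζ = 0.87: √(0.88K_p) = 4.1/(2·0.87) = 2.356, so K_p = 5.552/0.88 = 6.31.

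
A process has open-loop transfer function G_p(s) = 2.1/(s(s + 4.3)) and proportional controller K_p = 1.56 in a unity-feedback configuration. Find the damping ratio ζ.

ζ = 1.19

1 + K_p·G_p(s) = 0 gives s² + 4.3s + 3.276 = 0.
Matching s² + 2ζω_n s + ω_n²: ω_n = √3.276 = 1.81 rad/s and 2ζω_n = 4.3, so ζ = 4.3/(2·1.81) = 1.19.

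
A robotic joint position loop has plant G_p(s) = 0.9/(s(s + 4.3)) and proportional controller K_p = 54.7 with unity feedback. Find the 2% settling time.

T_s ≈ 1.86 s

The closed-loop denominator s² + 4.3s + 49.23 gives ω_n = √49.23 = 7.016 and ζ = 4.3/(2ω_n) = 0.3064.
2% settling time T_s ≈ 4/(ζω_n) = 4/2.15 = 1.86 s.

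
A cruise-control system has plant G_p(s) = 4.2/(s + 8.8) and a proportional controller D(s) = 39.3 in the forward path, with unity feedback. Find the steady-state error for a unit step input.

0.0506

The loop is type 0. Static position error constant K_pos = D(0)·G_p(0) = 39.3·0.4773 = 18.76.
Steady-state error to a unit step: e_ss = 1/(1+K_pos) = 1/19.76 = 0.0506.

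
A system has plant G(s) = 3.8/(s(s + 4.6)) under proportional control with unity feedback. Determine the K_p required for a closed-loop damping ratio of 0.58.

K_p = 4.14

Closed-loop characteristic equation: s² + 4.6s + K_p·3.8 = 0.
So ω_n = √(3.8K_p) and 2ζω_n = 4.6, giving ζ = 4.6/(2√(3.8K_p)).
Setting ζ = 0.58: √(3.8K_p) = 4.6/(2·0.58) = 3.966, so K_p = 15.73/3.8 = 4.14.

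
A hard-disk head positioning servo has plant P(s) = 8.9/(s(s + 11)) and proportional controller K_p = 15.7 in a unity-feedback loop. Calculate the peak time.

The closed-loop denominator s² + 11s + 139.7 gives ω_n = √139.7 = 11.82 and ζ = 11/(2ω_n) = 0.4653.
Damped frequency ω_d = ω_n√(1−ζ²) = 10.46 rad/s, so peak time T_p = π/ω_d = 0.3 s.

T_p = 0.3 s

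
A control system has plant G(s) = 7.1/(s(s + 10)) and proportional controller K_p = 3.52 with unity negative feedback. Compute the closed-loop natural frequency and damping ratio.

ω_n = 5 rad/s, ζ = 1

1 + K_p·G(s) = 0 gives s² + 10s + 24.99 = 0.
Matching s² + 2ζω_n s + ω_n²: ω_n = √24.99 = 4.999 rad/s and 2ζω_n = 10, so ζ = 10/(2·4.999) = 1.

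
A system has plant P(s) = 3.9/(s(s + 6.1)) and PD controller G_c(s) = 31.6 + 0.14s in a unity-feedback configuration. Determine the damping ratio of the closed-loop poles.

ζ = 0.299

Forward path: (31.6 + 0.14s)·3.9/(s(s+6.1)). The closed-loop characteristic equation is s² + (6.1 + 3.9·0.14)s + 3.9·31.6 = 0.
That is s² + 6.646s + 123.2 = 0, so ω_n = 11.1 rad/s and ζ = 6.646/(2·11.1) = 0.2993.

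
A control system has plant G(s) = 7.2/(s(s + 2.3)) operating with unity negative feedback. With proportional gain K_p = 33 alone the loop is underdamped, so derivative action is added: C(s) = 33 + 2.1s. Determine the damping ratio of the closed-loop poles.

ζ = 0.565

Forward path: (33 + 2.1s)·7.2/(s(s+2.3)). The closed-loop characteristic equation is s² + (2.3 + 7.2·2.1)s + 7.2·33 = 0.
That is s² + 17.42s + 237.6 = 0, so ω_n = 15.41 rad/s and ζ = 17.42/(2·15.41) = 0.5651.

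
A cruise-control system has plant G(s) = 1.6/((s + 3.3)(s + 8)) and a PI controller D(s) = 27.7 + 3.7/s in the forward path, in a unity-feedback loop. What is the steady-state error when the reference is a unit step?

The open loop D(s)G(s) has a pole at the origin (type 1), so the static position error constant is infinite and e_ss = 1/(1+∞) = 0.

0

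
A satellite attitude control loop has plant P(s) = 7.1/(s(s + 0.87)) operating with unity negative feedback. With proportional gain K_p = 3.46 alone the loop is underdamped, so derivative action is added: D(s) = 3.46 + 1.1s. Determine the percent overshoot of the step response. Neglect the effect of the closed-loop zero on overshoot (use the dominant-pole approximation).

Forward path: (3.46 + 1.1s)·7.1/(s(s+0.87)). The closed-loop characteristic equation is s² + (0.87 + 7.1·1.1)s + 7.1·3.46 = 0.
That is s² + 8.68s + 24.57 = 0, so ω_n = 4.956 rad/s and ζ = 8.68/(2·4.956) = 0.8756.
%OS = 100·exp(−πζ/√(1−ζ²)) = 0.336%.

0.336%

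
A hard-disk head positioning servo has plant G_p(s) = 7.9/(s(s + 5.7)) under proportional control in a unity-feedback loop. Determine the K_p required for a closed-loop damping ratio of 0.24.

K_p = 17.9

Closed-loop characteristic equation: s² + 5.7s + K_p·7.9 = 0.
So ω_n = √(7.9K_p) and 2ζω_n = 5.7, giving ζ = 5.7/(2√(7.9K_p)).
Setting ζ = 0.24: √(7.9K_p) = 5.7/(2·0.24) = 11.88, so K_p = 141/7.9 = 17.9.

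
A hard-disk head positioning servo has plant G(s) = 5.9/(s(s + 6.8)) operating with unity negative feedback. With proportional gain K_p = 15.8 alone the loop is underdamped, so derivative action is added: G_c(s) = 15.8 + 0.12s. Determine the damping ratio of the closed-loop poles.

ζ = 0.389

Forward path: (15.8 + 0.12s)·5.9/(s(s+6.8)). The closed-loop characteristic equation is s² + (6.8 + 5.9·0.12)s + 5.9·15.8 = 0.
That is s² + 7.508s + 93.22 = 0, so ω_n = 9.655 rad/s and ζ = 7.508/(2·9.655) = 0.3888.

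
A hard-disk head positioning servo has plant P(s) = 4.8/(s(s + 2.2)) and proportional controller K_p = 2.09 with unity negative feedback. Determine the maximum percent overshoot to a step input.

The closed-loop denominator s² + 2.2s + 10.03 gives ω_n = √10.03 = 3.167 and ζ = 2.2/(2ω_n) = 0.3473.
%OS = 100·exp(−πζ/√(1−ζ²)) = 100·exp(−π·0.3473/√0.8794) = 31.2%.

31.2%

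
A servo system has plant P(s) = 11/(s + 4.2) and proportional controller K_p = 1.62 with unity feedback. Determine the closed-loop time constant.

τ = 0.0454 s

Closed-loop transfer function: T(s) = K_p·P(s)/(1 + K_p·P(s)) = 17.82/(s + 4.2 + 17.82) = 17.82/(s + 22.02).
Time constant τ = 1/22.02 = 0.0454 s.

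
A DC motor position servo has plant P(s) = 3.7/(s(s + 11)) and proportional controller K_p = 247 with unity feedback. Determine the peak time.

T_p = 0.106 s

The closed-loop denominator s² + 11s + 913.9 gives ω_n = √913.9 = 30.23 and ζ = 11/(2ω_n) = 0.1819.
Damped frequency ω_d = ω_n√(1−ζ²) = 29.73 rad/s, so peak time T_p = π/ω_d = 0.106 s.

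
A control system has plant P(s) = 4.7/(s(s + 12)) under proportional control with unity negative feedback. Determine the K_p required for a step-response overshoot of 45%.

K_p = 126

From %OS = 100·exp(−πζ/√(1−ζ²)) = 45%, ζ = −ln(0.45)/√(π²+ln²(0.45)) = 0.2463.
Characteristic equation s² + 12s + 4.7K_p = 0 gives ζ = 12/(2√(4.7K_p)).
Setting ζ = 0.2463: √(4.7K_p) = 12/(2·0.2463) = 24.36, so K_p = 593.2/4.7 = 126.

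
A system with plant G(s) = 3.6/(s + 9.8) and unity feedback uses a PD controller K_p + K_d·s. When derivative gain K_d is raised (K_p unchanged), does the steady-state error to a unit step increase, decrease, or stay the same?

unchanged

At s = 0 the derivative term contributes nothing: C(0) = K_p regardless of K_d, so K_pos = K_p·G(0) and e_ss are unchanged.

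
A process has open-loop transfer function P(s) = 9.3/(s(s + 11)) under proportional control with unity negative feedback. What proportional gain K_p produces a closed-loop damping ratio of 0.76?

K_p = 5.63

Closed-loop characteristic equation: s² + 11s + K_p·9.3 = 0.
So ω_n = √(9.3K_p) and 2ζω_n = 11, giving ζ = 11/(2√(9.3K_p)).
Setting ζ = 0.76: √(9.3K_p) = 11/(2·0.76) = 7.237, so K_p = 52.37/9.3 = 5.63.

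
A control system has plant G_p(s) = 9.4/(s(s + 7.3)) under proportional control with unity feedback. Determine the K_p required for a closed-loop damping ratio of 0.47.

K_p = 6.42

Closed-loop characteristic equation: s² + 7.3s + K_p·9.4 = 0.
So ω_n = √(9.4K_p) and 2ζω_n = 7.3, giving ζ = 7.3/(2√(9.4K_p)).
Setting ζ = 0.47: √(9.4K_p) = 7.3/(2·0.47) = 7.766, so K_p = 60.31/9.4 = 6.42.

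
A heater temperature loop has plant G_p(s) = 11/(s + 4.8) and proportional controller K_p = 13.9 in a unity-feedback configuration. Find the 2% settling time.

Closed-loop transfer function: T(s) = K_p·G_p(s)/(1 + K_p·G_p(s)) = 152.9/(s + 4.8 + 152.9) = 152.9/(s + 157.7).
Time constant τ = 1/157.7 = 0.006341 s, so the 2% settling time is about 4τ = 0.0254 s.

T_s ≈ 0.0254 s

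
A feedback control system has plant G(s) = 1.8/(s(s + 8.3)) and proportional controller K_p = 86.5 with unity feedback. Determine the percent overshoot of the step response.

From 1 + K_pG(s) = 0: s² + 8.3s + 155.7 = 0 ⇒ ω_n = 12.48, ζ = 0.3326.
%OS = 100·exp(−πζ/√(1−ζ²)) = 100·exp(−π·0.3326/√0.8894) = 33%.

33%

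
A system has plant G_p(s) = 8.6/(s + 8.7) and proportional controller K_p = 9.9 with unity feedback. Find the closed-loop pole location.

Closed-loop transfer function: T(s) = K_p·G_p(s)/(1 + K_p·G_p(s)) = 85.14/(s + 8.7 + 85.14) = 85.14/(s + 93.84).
The closed-loop pole is at s = −93.84.

s = -93.84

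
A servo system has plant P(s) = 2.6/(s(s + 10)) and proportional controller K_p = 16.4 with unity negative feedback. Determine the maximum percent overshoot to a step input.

2.38%

Closed-loop characteristic equation: s² + 10s + 42.64 = 0, so ω_n = 6.53 rad/s and ζ = 10/(2·6.53) = 0.7657.
%OS = 100·exp(−πζ/√(1−ζ²)) = 100·exp(−π·0.7657/√0.4137) = 2.38%.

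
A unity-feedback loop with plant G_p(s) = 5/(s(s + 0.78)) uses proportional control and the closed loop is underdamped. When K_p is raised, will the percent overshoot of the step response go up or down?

ζ = 0.78/(2√(5K_p)) decreases as K_p grows; lower damping means more overshoot.

increase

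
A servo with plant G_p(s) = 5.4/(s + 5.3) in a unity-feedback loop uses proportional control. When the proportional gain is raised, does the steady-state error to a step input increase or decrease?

e_ss = 1/(1 + K_p·G_p(0)); a larger K_p raises the denominator, so e_ss decreases.

decrease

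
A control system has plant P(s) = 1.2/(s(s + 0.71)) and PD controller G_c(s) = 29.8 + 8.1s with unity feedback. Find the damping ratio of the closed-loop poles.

ζ = 0.872

Forward path: (29.8 + 8.1s)·1.2/(s(s+0.71)). The closed-loop characteristic equation is s² + (0.71 + 1.2·8.1)s + 1.2·29.8 = 0.
That is s² + 10.43s + 35.76 = 0, so ω_n = 5.98 rad/s and ζ = 10.43/(2·5.98) = 0.8721.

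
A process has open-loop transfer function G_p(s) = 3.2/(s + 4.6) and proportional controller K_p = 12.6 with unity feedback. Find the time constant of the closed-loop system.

τ = 0.0223 s

Closed-loop transfer function: T(s) = K_p·G_p(s)/(1 + K_p·G_p(s)) = 40.32/(s + 4.6 + 40.32) = 40.32/(s + 44.92).
Time constant τ = 1/44.92 = 0.0223 s.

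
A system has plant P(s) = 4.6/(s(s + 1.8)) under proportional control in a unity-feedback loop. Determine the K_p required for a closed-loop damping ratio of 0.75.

K_p = 0.313

Closed-loop characteristic equation: s² + 1.8s + K_p·4.6 = 0.
So ω_n = √(4.6K_p) and 2ζω_n = 1.8, giving ζ = 1.8/(2√(4.6K_p)).
Setting ζ = 0.75: √(4.6K_p) = 1.8/(2·0.75) = 1.2, so K_p = 1.44/4.6 = 0.313.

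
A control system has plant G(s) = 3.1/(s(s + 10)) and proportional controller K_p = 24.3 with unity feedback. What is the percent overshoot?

10.9%

Closed-loop characteristic equation: s² + 10s + 75.33 = 0, so ω_n = 8.679 rad/s and ζ = 10/(2·8.679) = 0.5761.
%OS = 100·exp(−πζ/√(1−ζ²)) = 100·exp(−π·0.5761/√0.6681) = 10.9%.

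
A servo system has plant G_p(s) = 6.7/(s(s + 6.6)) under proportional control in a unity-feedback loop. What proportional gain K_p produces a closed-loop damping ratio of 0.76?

Closed-loop characteristic equation: s² + 6.6s + K_p·6.7 = 0.
So ω_n = √(6.7K_p) and 2ζω_n = 6.6, giving ζ = 6.6/(2√(6.7K_p)).
Setting ζ = 0.76: √(6.7K_p) = 6.6/(2·0.76) = 4.342, so K_p = 18.85/6.7 = 2.81.

K_p = 2.81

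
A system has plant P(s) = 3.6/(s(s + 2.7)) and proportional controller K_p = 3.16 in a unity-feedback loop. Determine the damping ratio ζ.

With unity feedback the closed-loop characteristic equation is s² + 2.7s + 3.16·3.6 = s² + 2.7s + 11.38 = 0.
Matching s² + 2ζω_n s + ω_n²: ω_n = √11.38 = 3.373 rad/s and 2ζω_n = 2.7, so ζ = 2.7/(2·3.373) = 0.4.

ζ = 0.4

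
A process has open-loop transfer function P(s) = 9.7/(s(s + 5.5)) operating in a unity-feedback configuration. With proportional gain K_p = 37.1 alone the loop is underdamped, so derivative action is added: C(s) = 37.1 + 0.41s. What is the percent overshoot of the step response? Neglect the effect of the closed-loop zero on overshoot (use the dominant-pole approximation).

Forward path: (37.1 + 0.41s)·9.7/(s(s+5.5)). The closed-loop characteristic equation is s² + (5.5 + 9.7·0.41)s + 9.7·37.1 = 0.
That is s² + 9.477s + 359.9 = 0, so ω_n = 18.97 rad/s and ζ = 9.477/(2·18.97) = 0.2498.
%OS = 100·exp(−πζ/√(1−ζ²)) = 44.5%.

44.5%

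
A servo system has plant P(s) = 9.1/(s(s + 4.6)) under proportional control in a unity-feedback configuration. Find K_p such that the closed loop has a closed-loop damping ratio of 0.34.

Closed-loop characteristic equation: s² + 4.6s + K_p·9.1 = 0.
So ω_n = √(9.1K_p) and 2ζω_n = 4.6, giving ζ = 4.6/(2√(9.1K_p)).
Setting ζ = 0.34: √(9.1K_p) = 4.6/(2·0.34) = 6.765, so K_p = 45.76/9.1 = 5.03.

K_p = 5.03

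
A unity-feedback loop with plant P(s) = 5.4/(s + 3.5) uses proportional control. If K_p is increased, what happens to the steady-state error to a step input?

The position error constant K_pos = K_p·P(0) grows with K_p, and e_ss = 1/(1+K_pos) falls.

decrease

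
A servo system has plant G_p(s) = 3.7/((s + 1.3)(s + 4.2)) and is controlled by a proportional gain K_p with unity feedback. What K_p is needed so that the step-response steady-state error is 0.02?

For a type-0 loop with proportional control, e_ss = 1/(1 + K_p·G_p(0)).
G_p(0) = 0.6777. Require 1/(1 + K_p·0.6777) = 0.02, so 1 + 0.6777·K_p = 50.
K_p = (50 − 1)/0.6777 = 72.3.

K_p = 72.3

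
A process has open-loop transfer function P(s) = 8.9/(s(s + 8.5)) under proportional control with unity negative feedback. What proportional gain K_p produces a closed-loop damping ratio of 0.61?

Closed-loop characteristic equation: s² + 8.5s + K_p·8.9 = 0.
So ω_n = √(8.9K_p) and 2ζω_n = 8.5, giving ζ = 8.5/(2√(8.9K_p)).
Setting ζ = 0.61: √(8.9K_p) = 8.5/(2·0.61) = 6.967, so K_p = 48.54/8.9 = 5.45.

K_p = 5.45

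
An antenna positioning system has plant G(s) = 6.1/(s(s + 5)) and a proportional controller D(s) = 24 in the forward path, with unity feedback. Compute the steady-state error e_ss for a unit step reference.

0

The open loop D(s)G(s) has a pole at the origin (type 1), so the static position error constant is infinite and e_ss = 1/(1+∞) = 0.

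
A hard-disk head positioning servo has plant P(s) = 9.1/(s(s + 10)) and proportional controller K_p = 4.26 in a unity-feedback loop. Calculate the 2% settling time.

From 1 + K_pP(s) = 0: s² + 10s + 38.77 = 0 ⇒ ω_n = 6.226, ζ = 0.8031.
2% settling time T_s ≈ 4/(ζω_n) = 4/5 = 0.8 s.

T_s ≈ 0.8 s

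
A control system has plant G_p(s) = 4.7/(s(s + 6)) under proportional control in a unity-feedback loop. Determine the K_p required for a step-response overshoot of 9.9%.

K_p = 5.45

From %OS = 100·exp(−πζ/√(1−ζ²)) = 9.9%, ζ = −ln(0.099)/√(π²+ln²(0.099)) = 0.5928.
Characteristic equation s² + 6s + 4.7K_p = 0 gives ζ = 6/(2√(4.7K_p)).
Setting ζ = 0.5928: √(4.7K_p) = 6/(2·0.5928) = 5.06, so K_p = 25.61/4.7 = 5.45.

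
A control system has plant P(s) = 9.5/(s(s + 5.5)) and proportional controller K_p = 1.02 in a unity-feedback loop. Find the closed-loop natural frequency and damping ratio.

ω_n = 3.11 rad/s, ζ = 0.883

With unity feedback the closed-loop characteristic equation is s² + 5.5s + 1.02·9.5 = s² + 5.5s + 9.69 = 0.
Matching s² + 2ζω_n s + ω_n²: ω_n = √9.69 = 3.113 rad/s and 2ζω_n = 5.5, so ζ = 5.5/(2·3.113) = 0.883.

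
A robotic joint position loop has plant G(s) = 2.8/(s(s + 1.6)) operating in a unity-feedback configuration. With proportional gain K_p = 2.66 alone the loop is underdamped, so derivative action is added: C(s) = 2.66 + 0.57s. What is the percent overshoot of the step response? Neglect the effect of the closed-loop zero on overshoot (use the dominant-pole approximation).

10.3%

Forward path: (2.66 + 0.57s)·2.8/(s(s+1.6)). The closed-loop characteristic equation is s² + (1.6 + 2.8·0.57)s + 2.8·2.66 = 0.
That is s² + 3.196s + 7.448 = 0, so ω_n = 2.729 rad/s and ζ = 3.196/(2·2.729) = 0.5855.
%OS = 100·exp(−πζ/√(1−ζ²)) = 10.3%.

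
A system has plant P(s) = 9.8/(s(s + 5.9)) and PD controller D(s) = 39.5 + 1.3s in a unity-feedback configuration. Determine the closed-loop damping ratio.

ζ = 0.474

Forward path: (39.5 + 1.3s)·9.8/(s(s+5.9)). The closed-loop characteristic equation is s² + (5.9 + 9.8·1.3)s + 9.8·39.5 = 0.
That is s² + 18.64s + 387.1 = 0, so ω_n = 19.67 rad/s and ζ = 18.64/(2·19.67) = 0.4737.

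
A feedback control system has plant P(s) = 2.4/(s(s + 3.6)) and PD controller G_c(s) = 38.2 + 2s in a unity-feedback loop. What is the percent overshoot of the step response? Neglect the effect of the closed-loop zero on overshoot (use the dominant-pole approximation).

Forward path: (38.2 + 2s)·2.4/(s(s+3.6)). The closed-loop characteristic equation is s² + (3.6 + 2.4·2)s + 2.4·38.2 = 0.
That is s² + 8.4s + 91.68 = 0, so ω_n = 9.575 rad/s and ζ = 8.4/(2·9.575) = 0.4386.
%OS = 100·exp(−πζ/√(1−ζ²)) = 21.6%.

21.6%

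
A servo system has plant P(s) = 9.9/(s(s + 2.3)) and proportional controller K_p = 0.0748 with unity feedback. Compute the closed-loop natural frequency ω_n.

With unity feedback the closed-loop characteristic equation is s² + 2.3s + 0.0748·9.9 = s² + 2.3s + 0.7405 = 0.
So ω_n² = 0.7405 ⇒ ω_n = 0.8605 rad/s, and ζ = 2.3/(2ω_n) = 1.34.

ω_n = 0.861 rad/s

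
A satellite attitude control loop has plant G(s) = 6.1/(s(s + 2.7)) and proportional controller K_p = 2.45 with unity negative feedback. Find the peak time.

T_p = 0.867 s

From 1 + K_pG(s) = 0: s² + 2.7s + 14.95 = 0 ⇒ ω_n = 3.866, ζ = 0.3492.
Damped frequency ω_d = ω_n√(1−ζ²) = 3.622 rad/s, so peak time T_p = π/ω_d = 0.867 s.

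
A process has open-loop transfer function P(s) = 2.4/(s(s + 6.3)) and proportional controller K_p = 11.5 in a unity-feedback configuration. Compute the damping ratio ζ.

ζ = 0.6

With unity feedback the closed-loop characteristic equation is s² + 6.3s + 11.5·2.4 = s² + 6.3s + 27.6 = 0.
So ω_n² = 27.6 ⇒ ω_n = 5.254 rad/s, and ζ = 6.3/(2ω_n) = 0.6.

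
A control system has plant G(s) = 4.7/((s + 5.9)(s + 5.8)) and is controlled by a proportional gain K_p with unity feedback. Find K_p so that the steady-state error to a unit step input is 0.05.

For a type-0 loop with proportional control, e_ss = 1/(1 + K_p·G(0)).
G(0) = 0.1373. Require 1/(1 + K_p·0.1373) = 0.05, so 1 + 0.1373·K_p = 20.
K_p = (20 − 1)/0.1373 = 138.

K_p = 138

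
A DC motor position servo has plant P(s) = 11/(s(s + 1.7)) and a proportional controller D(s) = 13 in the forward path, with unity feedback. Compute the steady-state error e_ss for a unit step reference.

The open loop D(s)P(s) has a pole at the origin (type 1), so the static position error constant is infinite and e_ss = 1/(1+∞) = 0.

0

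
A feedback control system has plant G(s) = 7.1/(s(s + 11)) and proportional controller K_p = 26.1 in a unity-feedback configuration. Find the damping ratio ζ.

With unity feedback the closed-loop characteristic equation is s² + 11s + 26.1·7.1 = s² + 11s + 185.3 = 0.
Matching s² + 2ζω_n s + ω_n²: ω_n = √185.3 = 13.61 rad/s and 2ζω_n = 11, so ζ = 11/(2·13.61) = 0.404.

ζ = 0.404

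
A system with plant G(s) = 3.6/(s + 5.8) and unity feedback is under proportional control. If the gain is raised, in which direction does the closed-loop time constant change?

decrease

Closed-loop pole is at s = −(5.8+K_p·3.6); larger K_p moves it further left, so τ = 1/(5.8+K_p·3.6) decreases.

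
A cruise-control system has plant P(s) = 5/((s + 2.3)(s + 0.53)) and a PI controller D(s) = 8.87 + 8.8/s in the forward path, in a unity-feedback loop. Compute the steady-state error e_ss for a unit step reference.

0

The open loop D(s)P(s) has a pole at the origin (type 1), so the static position error constant is infinite and e_ss = 1/(1+∞) = 0.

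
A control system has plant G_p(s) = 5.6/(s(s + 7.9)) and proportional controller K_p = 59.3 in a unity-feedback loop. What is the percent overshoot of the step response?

From 1 + K_pG_p(s) = 0: s² + 7.9s + 332.1 = 0 ⇒ ω_n = 18.22, ζ = 0.2168.
%OS = 100·exp(−πζ/√(1−ζ²)) = 100·exp(−π·0.2168/√0.953) = 49.8%.

49.8%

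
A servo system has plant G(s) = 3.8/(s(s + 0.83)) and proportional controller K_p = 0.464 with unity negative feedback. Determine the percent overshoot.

From 1 + K_pG(s) = 0: s² + 0.83s + 1.763 = 0 ⇒ ω_n = 1.328, ζ = 0.3125.
%OS = 100·exp(−πζ/√(1−ζ²)) = 100·exp(−π·0.3125/√0.9023) = 35.6%.

35.6%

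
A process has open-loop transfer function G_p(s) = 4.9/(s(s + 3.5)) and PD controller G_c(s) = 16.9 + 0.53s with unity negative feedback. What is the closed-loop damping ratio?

Forward path: (16.9 + 0.53s)·4.9/(s(s+3.5)). The closed-loop characteristic equation is s² + (3.5 + 4.9·0.53)s + 4.9·16.9 = 0.
That is s² + 6.097s + 82.81 = 0, so ω_n = 9.1 rad/s and ζ = 6.097/(2·9.1) = 0.335.

ζ = 0.335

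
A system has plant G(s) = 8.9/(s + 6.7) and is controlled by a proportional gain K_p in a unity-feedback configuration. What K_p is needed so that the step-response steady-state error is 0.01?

The loop is type 0, so e_ss(step) = 1/(1 + K_pos) with K_pos = K_p·G(0).
G(0) = 1.328. Require 1/(1 + K_p·1.328) = 0.01, so 1 + 1.328·K_p = 100.
K_p = (100 − 1)/1.328 = 74.5.

K_p = 74.5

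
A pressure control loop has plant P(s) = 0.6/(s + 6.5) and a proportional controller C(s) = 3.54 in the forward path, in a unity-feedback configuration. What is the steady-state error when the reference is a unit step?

0.754

The loop is type 0. Static position error constant K_pos = C(0)·P(0) = 3.54·0.09231 = 0.3268.
Steady-state error to a unit step: e_ss = 1/(1+K_pos) = 1/1.327 = 0.754.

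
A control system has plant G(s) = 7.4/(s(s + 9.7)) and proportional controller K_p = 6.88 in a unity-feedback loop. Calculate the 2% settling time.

The closed-loop denominator s² + 9.7s + 50.91 gives ω_n = √50.91 = 7.135 and ζ = 9.7/(2ω_n) = 0.6797.
2% settling time T_s ≈ 4/(ζω_n) = 4/4.85 = 0.825 s.

T_s ≈ 0.825 s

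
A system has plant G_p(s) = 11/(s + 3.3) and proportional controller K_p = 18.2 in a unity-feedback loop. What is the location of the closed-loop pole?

Closed-loop transfer function: T(s) = K_p·G_p(s)/(1 + K_p·G_p(s)) = 200.2/(s + 3.3 + 200.2) = 200.2/(s + 203.5).
The closed-loop pole is at s = −203.5.

s = -203.5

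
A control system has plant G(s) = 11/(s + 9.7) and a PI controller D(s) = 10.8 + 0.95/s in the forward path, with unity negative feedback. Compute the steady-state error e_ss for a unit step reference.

The open loop D(s)G(s) has a pole at the origin (type 1), so the static position error constant is infinite and e_ss = 1/(1+∞) = 0.

0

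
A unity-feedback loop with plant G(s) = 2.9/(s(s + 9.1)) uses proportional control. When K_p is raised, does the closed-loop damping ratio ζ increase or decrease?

decrease

ζ = 9.1/(2√(2.9K_p)); increasing K_p raises the denominator, so ζ falls.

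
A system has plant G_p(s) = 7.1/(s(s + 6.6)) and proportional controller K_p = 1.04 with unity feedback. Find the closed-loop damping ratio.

1 + K_p·G_p(s) = 0 gives s² + 6.6s + 7.384 = 0.
So ω_n² = 7.384 ⇒ ω_n = 2.717 rad/s, and ζ = 6.6/(2ω_n) = 1.21.

ζ = 1.21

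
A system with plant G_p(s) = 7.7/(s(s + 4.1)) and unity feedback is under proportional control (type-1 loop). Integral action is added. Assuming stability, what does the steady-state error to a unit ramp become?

The integrator raises the loop to type 2, so K_v → ∞ and e_ss to a ramp is zero.

0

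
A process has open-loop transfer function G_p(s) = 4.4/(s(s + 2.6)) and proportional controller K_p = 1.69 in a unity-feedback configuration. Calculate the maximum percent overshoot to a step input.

18.2%

From 1 + K_pG_p(s) = 0: s² + 2.6s + 7.436 = 0 ⇒ ω_n = 2.727, ζ = 0.4767.
%OS = 100·exp(−πζ/√(1−ζ²)) = 100·exp(−π·0.4767/√0.7727) = 18.2%.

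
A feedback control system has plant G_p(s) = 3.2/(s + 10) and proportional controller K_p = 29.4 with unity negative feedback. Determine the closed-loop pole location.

Closed-loop transfer function: T(s) = K_p·G_p(s)/(1 + K_p·G_p(s)) = 94.08/(s + 10 + 94.08) = 94.08/(s + 104.1).
The closed-loop pole is at s = −104.1.

s = -104.1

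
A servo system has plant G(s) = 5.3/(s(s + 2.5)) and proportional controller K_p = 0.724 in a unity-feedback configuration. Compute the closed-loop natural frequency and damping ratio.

With unity feedback the closed-loop characteristic equation is s² + 2.5s + 0.724·5.3 = s² + 2.5s + 3.837 = 0.
So ω_n² = 3.837 ⇒ ω_n = 1.959 rad/s, and ζ = 2.5/(2ω_n) = 0.638.

ω_n = 1.96 rad/s, ζ = 0.638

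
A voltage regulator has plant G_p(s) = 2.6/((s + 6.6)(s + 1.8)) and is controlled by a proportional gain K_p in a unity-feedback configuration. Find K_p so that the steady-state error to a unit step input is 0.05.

K_p = 86.8

The loop is type 0, so e_ss(step) = 1/(1 + K_pos) with K_pos = K_p·G_p(0).
G_p(0) = 0.2189. Require 1/(1 + K_p·0.2189) = 0.05, so 1 + 0.2189·K_p = 20.
K_p = (20 − 1)/0.2189 = 86.8.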